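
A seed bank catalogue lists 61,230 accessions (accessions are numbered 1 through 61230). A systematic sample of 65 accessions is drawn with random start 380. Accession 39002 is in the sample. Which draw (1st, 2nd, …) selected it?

42

k = 61230/65 = 942
position = (39002 − 380)/942 + 1 = 38622/942 + 1 = 41 + 1 = 42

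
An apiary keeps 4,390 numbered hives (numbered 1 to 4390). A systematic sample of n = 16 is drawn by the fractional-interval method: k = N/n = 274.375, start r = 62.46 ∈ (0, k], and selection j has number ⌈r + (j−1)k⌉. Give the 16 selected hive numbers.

j=1: r + 0k = 62.46 → ⌈·⌉ = 63
j=2: r + 1k = 336.835 → ⌈·⌉ = 337
j=3: r + 2k = 611.21 → ⌈·⌉ = 612
j=4: r + 3k = 885.585 → ⌈·⌉ = 886
j=5: r + 4k = 1159.96 → ⌈·⌉ = 1160
j=6: r + 5k = 1434.335 → ⌈·⌉ = 1435
j=7: r + 6k = 1708.71 → ⌈·⌉ = 1709
j=8: r + 7k = 1983.085 → ⌈·⌉ = 1984
j=9: r + 8k = 2257.46 → ⌈·⌉ = 2258
j=10: r + 9k = 2531.835 → ⌈·⌉ = 2532
j=11: r + 10k = 2806.21 → ⌈·⌉ = 2807
j=12: r + 11k = 3080.585 → ⌈·⌉ = 3081
j=13: r + 12k = 3354.96 → ⌈·⌉ = 3355
j=14: r + 13k = 3629.335 → ⌈·⌉ = 3630
j=15: r + 14k = 3903.71 → ⌈·⌉ = 3904
j=16: r + 15k = 4178.085 → ⌈·⌉ = 4179

63, 337, 612, 886, 1160, 1435, 1709, 1984, 2258, 2532, 2807, 3081, 3355, 3630, 3904, 4179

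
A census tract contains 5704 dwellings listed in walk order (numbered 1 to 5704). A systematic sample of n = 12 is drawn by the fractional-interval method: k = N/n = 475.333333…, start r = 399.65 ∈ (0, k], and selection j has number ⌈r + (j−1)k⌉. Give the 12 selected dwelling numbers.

j=1: r + 0k = 399.65 → ⌈·⌉ = 400
j=2: r + 1k = 874.983333… → ⌈·⌉ = 875
j=3: r + 2k = 1350.316666… → ⌈·⌉ = 1351
j=4: r + 3k = 1825.65 → ⌈·⌉ = 1826
j=5: r + 4k = 2300.983333… → ⌈·⌉ = 2301
j=6: r + 5k = 2776.316666… → ⌈·⌉ = 2777
j=7: r + 6k = 3251.65 → ⌈·⌉ = 3252
j=8: r + 7k = 3726.983333… → ⌈·⌉ = 3727
j=9: r + 8k = 4202.316666… → ⌈·⌉ = 4203
j=10: r + 9k = 4677.65 → ⌈·⌉ = 4678
j=11: r + 10k = 5152.983333… → ⌈·⌉ = 5153
j=12: r + 11k = 5628.316666… → ⌈·⌉ = 5629

400, 875, 1351, 1826, 2301, 2777, 3252, 3727, 4203, 4678, 5153, 5629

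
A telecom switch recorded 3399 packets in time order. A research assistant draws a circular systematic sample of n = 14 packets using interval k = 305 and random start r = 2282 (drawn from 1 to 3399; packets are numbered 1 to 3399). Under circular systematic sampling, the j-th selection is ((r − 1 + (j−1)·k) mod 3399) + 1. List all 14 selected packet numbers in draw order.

Selection 1: 2282
Selection 2: 2282 + 305 = 2587
Selection 3: 2587 + 305 = 2892
Selection 4: 2892 + 305 = 3197
Selection 5: 3197 + 305 = 3502 → 3502 − 3399 = 103
Selection 6: 103 + 305 = 408
Selection 7: 408 + 305 = 713
Selection 8: 713 + 305 = 1018
Selection 9: 1018 + 305 = 1323
Selection 10: 1323 + 305 = 1628
Selection 11: 1628 + 305 = 1933
Selection 12: 1933 + 305 = 2238
Selection 13: 2238 + 305 = 2543
Selection 14: 2543 + 305 = 2848

2282, 2587, 2892, 3197, 103, 408, 713, 1018, 1323, 1628, 1933, 2238, 2543, 2848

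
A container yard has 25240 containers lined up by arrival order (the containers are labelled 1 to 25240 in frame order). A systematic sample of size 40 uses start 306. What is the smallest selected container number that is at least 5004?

k = 25240/40 = 631
Steps past start: ⌈(5004 − 306)/631⌉ = ⌈4698/631⌉ = 8
Selected container: 306 + 8×631 = 5354

5354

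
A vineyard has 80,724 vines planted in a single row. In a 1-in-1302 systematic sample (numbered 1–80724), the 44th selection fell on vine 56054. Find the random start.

68

k = 1302
r = 56054 − (44−1)×1302 = 56054 − 55986 = 68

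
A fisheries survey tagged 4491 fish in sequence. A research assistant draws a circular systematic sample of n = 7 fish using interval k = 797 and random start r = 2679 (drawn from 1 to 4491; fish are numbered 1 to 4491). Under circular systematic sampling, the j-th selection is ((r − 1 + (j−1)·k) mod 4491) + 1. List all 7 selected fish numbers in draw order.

2679, 3476, 4273, 579, 1376, 2173, 2970

Selection 1: 2679
Selection 2: 2679 + 797 = 3476
Selection 3: 3476 + 797 = 4273
Selection 4: 4273 + 797 = 5070 → 5070 − 4491 = 579
Selection 5: 579 + 797 = 1376
Selection 6: 1376 + 797 = 2173
Selection 7: 2173 + 797 = 2970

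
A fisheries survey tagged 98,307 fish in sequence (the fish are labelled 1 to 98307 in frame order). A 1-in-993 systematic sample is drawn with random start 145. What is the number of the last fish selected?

k = 993
99th selection = r + (99−1)·k = 145 + 98×993 = 145 + 97314 = 97459

97459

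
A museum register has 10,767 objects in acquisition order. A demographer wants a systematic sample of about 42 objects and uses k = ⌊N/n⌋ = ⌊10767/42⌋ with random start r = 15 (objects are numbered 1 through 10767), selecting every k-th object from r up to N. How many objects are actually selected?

k = ⌊10767/42⌋ = 256
Achieved size = ⌊(10767 − 15)/256⌋ + 1 = ⌊10752/256⌋ + 1 = 42 + 1 = 43
(last selection: 15 + 42×256 = 10767 ≤ 10767; next would be 11023 > 10767)

43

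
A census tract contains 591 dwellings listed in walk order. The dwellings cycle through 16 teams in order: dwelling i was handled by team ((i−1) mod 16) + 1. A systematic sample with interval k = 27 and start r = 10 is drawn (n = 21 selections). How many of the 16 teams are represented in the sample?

Consecutive selections differ by k = 27, so their team numbers differ by 27 mod 16 = 11.
gcd(27, 16) = 1, so the sample visits 16/1 = 16 distinct residues mod 16.
Start 10 is team 10; the teams hit are 1, 2, 3, 4, 5, 6, 7, 8, 9, 10, 11, 12, 13, 14, 15, 16.

16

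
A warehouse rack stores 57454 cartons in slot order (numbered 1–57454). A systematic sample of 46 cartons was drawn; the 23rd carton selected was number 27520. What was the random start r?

k = 57454/46 = 1249
r = 27520 − (23−1)×1249 = 27520 − 27478 = 42

42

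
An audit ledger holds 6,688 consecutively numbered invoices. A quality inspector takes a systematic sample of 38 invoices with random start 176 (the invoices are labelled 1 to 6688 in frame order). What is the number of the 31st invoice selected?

5456

k = 6688/38 = 176
31st selection = r + (31−1)·k = 176 + 30×176 = 176 + 5280 = 5456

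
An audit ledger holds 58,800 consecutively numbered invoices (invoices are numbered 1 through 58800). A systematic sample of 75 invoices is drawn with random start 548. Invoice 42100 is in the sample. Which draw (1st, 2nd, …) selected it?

54

k = 58800/75 = 784
position = (42100 − 548)/784 + 1 = 41552/784 + 1 = 53 + 1 = 54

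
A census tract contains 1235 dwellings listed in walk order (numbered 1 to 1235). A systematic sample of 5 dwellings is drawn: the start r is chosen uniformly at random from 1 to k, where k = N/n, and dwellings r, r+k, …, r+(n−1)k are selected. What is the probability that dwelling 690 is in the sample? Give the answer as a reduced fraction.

1/247

k = 1235/5 = 247.
Dwelling 690 is selected iff r ≡ 690 (mod 247); exactly one such r in {1,…,247}.
Inclusion probability = 1/247.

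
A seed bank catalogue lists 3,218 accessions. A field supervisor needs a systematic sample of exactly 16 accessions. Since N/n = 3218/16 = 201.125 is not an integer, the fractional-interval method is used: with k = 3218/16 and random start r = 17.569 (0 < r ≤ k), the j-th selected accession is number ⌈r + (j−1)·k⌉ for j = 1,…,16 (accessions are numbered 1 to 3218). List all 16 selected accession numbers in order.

18, 219, 420, 621, 823, 1024, 1225, 1426, 1627, 1828, 2029, 2230, 2432, 2633, 2834, 3035

j=1: r + 0k = 17.569 → ⌈·⌉ = 18
j=2: r + 1k = 218.694 → ⌈·⌉ = 219
j=3: r + 2k = 419.819 → ⌈·⌉ = 420
j=4: r + 3k = 620.944 → ⌈·⌉ = 621
j=5: r + 4k = 822.069 → ⌈·⌉ = 823
j=6: r + 5k = 1023.194 → ⌈·⌉ = 1024
j=7: r + 6k = 1224.319 → ⌈·⌉ = 1225
j=8: r + 7k = 1425.444 → ⌈·⌉ = 1426
j=9: r + 8k = 1626.569 → ⌈·⌉ = 1627
j=10: r + 9k = 1827.694 → ⌈·⌉ = 1828
j=11: r + 10k = 2028.819 → ⌈·⌉ = 2029
j=12: r + 11k = 2229.944 → ⌈·⌉ = 2230
j=13: r + 12k = 2431.069 → ⌈·⌉ = 2432
j=14: r + 13k = 2632.194 → ⌈·⌉ = 2633
j=15: r + 14k = 2833.319 → ⌈·⌉ = 2834
j=16: r + 15k = 3034.444 → ⌈·⌉ = 3035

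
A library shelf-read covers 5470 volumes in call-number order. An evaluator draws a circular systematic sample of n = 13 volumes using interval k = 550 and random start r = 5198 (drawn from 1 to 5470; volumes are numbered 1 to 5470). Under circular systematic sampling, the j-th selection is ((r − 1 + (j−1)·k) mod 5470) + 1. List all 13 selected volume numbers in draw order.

Selection 1: 5198
Selection 2: 5198 + 550 = 5748 → 5748 − 5470 = 278
Selection 3: 278 + 550 = 828
Selection 4: 828 + 550 = 1378
Selection 5: 1378 + 550 = 1928
Selection 6: 1928 + 550 = 2478
Selection 7: 2478 + 550 = 3028
Selection 8: 3028 + 550 = 3578
Selection 9: 3578 + 550 = 4128
Selection 10: 4128 + 550 = 4678
Selection 11: 4678 + 550 = 5228
Selection 12: 5228 + 550 = 5778 → 5778 − 5470 = 308
Selection 13: 308 + 550 = 858

5198, 278, 828, 1378, 1928, 2478, 3028, 3578, 4128, 4678, 5228, 308, 858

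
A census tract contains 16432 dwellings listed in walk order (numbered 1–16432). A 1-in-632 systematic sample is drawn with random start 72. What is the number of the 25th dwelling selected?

15240

k = 632
25th selection = r + (25−1)·k = 72 + 24×632 = 72 + 15168 = 15240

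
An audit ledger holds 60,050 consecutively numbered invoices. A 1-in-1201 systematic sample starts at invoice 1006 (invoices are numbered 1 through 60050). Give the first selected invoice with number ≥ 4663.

k = 1201
Steps past start: ⌈(4663 − 1006)/1201⌉ = ⌈3657/1201⌉ = 4
Selected invoice: 1006 + 4×1201 = 5810

5810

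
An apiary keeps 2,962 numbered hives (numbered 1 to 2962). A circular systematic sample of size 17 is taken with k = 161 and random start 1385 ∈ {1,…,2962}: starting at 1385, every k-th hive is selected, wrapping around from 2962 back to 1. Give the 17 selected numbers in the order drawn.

Selection 1: 1385
Selection 2: 1385 + 161 = 1546
Selection 3: 1546 + 161 = 1707
Selection 4: 1707 + 161 = 1868
Selection 5: 1868 + 161 = 2029
Selection 6: 2029 + 161 = 2190
Selection 7: 2190 + 161 = 2351
Selection 8: 2351 + 161 = 2512
Selection 9: 2512 + 161 = 2673
Selection 10: 2673 + 161 = 2834
Selection 11: 2834 + 161 = 2995 → 2995 − 2962 = 33
Selection 12: 33 + 161 = 194
Selection 13: 194 + 161 = 355
Selection 14: 355 + 161 = 516
Selection 15: 516 + 161 = 677
Selection 16: 677 + 161 = 838
Selection 17: 838 + 161 = 999

1385, 1546, 1707, 1868, 2029, 2190, 2351, 2512, 2673, 2834, 33, 194, 355, 516, 677, 838, 999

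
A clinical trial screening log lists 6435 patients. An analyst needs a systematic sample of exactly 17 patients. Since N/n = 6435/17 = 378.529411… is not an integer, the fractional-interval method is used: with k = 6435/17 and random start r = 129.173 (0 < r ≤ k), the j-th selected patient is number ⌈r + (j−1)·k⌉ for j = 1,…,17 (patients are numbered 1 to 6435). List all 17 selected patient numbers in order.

130, 508, 887, 1265, 1644, 2022, 2401, 2779, 3158, 3536, 3915, 4293, 4672, 5051, 5429, 5808, 6186

j=1: r + 0k = 129.173 → ⌈·⌉ = 130
j=2: r + 1k = 507.702411… → ⌈·⌉ = 508
j=3: r + 2k = 886.231823… → ⌈·⌉ = 887
j=4: r + 3k = 1264.761235… → ⌈·⌉ = 1265
j=5: r + 4k = 1643.290647… → ⌈·⌉ = 1644
j=6: r + 5k = 2021.820058… → ⌈·⌉ = 2022
j=7: r + 6k = 2400.349470… → ⌈·⌉ = 2401
j=8: r + 7k = 2778.878882… → ⌈·⌉ = 2779
j=9: r + 8k = 3157.408294… → ⌈·⌉ = 3158
j=10: r + 9k = 3535.937705… → ⌈·⌉ = 3536
j=11: r + 10k = 3914.467117… → ⌈·⌉ = 3915
j=12: r + 11k = 4292.996529… → ⌈·⌉ = 4293
j=13: r + 12k = 4671.525941… → ⌈·⌉ = 4672
j=14: r + 13k = 5050.055352… → ⌈·⌉ = 5051
j=15: r + 14k = 5428.584764… → ⌈·⌉ = 5429
j=16: r + 15k = 5807.114176… → ⌈·⌉ = 5808
j=17: r + 16k = 6185.643588… → ⌈·⌉ = 6186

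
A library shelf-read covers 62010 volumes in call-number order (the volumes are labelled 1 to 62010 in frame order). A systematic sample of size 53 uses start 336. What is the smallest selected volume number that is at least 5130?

6186

k = 62010/53 = 1170
Steps past start: ⌈(5130 − 336)/1170⌉ = ⌈4794/1170⌉ = 5
Selected volume: 336 + 5×1170 = 6186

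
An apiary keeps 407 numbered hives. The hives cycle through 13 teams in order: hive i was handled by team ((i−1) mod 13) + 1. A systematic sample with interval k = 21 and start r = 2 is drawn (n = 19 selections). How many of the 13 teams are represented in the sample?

13

Consecutive selections differ by k = 21, so their team numbers differ by 21 mod 13 = 8.
gcd(21, 13) = 1, so the sample visits 13/1 = 13 distinct residues mod 13.
Start 2 is team 2; the teams hit are 1, 2, 3, 4, 5, 6, 7, 8, 9, 10, 11, 12, 13.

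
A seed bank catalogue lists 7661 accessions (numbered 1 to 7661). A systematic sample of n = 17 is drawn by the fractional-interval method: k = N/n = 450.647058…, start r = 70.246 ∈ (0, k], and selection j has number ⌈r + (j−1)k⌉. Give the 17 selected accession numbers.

71, 521, 972, 1423, 1873, 2324, 2775, 3225, 3676, 4127, 4577, 5028, 5479, 5929, 6380, 6830, 7281

j=1: r + 0k = 70.246 → ⌈·⌉ = 71
j=2: r + 1k = 520.893058… → ⌈·⌉ = 521
j=3: r + 2k = 971.540117… → ⌈·⌉ = 972
j=4: r + 3k = 1422.187176… → ⌈·⌉ = 1423
j=5: r + 4k = 1872.834235… → ⌈·⌉ = 1873
j=6: r + 5k = 2323.481294… → ⌈·⌉ = 2324
j=7: r + 6k = 2774.128352… → ⌈·⌉ = 2775
j=8: r + 7k = 3224.775411… → ⌈·⌉ = 3225
j=9: r + 8k = 3675.422470… → ⌈·⌉ = 3676
j=10: r + 9k = 4126.069529… → ⌈·⌉ = 4127
j=11: r + 10k = 4576.716588… → ⌈·⌉ = 4577
j=12: r + 11k = 5027.363647… → ⌈·⌉ = 5028
j=13: r + 12k = 5478.010705… → ⌈·⌉ = 5479
j=14: r + 13k = 5928.657764… → ⌈·⌉ = 5929
j=15: r + 14k = 6379.304823… → ⌈·⌉ = 6380
j=16: r + 15k = 6829.951882… → ⌈·⌉ = 6830
j=17: r + 16k = 7280.598941… → ⌈·⌉ = 7281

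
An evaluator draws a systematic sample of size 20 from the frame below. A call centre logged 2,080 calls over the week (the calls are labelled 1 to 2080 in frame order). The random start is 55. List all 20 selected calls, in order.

k = N/n = 2080/20 = 104
call 1: 55
call 2: 55 + 104 = 159
call 3: 159 + 104 = 263
call 4: 263 + 104 = 367
call 5: 367 + 104 = 471
call 6: 471 + 104 = 575
call 7: 575 + 104 = 679
call 8: 679 + 104 = 783
call 9: 783 + 104 = 887
call 10: 887 + 104 = 991
call 11: 991 + 104 = 1095
call 12: 1095 + 104 = 1199
call 13: 1199 + 104 = 1303
call 14: 1303 + 104 = 1407
call 15: 1407 + 104 = 1511
call 16: 1511 + 104 = 1615
call 17: 1615 + 104 = 1719
call 18: 1719 + 104 = 1823
call 19: 1823 + 104 = 1927
call 20: 1927 + 104 = 2031

55, 159, 263, 367, 471, 575, 679, 783, 887, 991, 1095, 1199, 1303, 1407, 1511, 1615, 1719, 1823, 1927, 2031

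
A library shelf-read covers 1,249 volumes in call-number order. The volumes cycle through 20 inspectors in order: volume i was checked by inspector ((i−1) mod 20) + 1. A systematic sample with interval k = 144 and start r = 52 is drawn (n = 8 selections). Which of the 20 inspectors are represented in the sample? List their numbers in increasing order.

4, 8, 12, 16, 20

Consecutive selections differ by k = 144, so their inspector numbers differ by 144 mod 20 = 4.
gcd(144, 20) = 4, so the sample visits 20/4 = 5 distinct residues mod 20.
Start 52 is inspector 12; the inspectors hit are 4, 8, 12, 16, 20.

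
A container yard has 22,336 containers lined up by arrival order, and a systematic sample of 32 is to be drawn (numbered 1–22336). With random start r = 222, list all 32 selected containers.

k = N/n = 22336/32 = 698
container 1: 222
container 2: 222 + 698 = 920
container 3: 920 + 698 = 1618
container 4: 1618 + 698 = 2316
container 5: 2316 + 698 = 3014
container 6: 3014 + 698 = 3712
container 7: 3712 + 698 = 4410
container 8: 4410 + 698 = 5108
container 9: 5108 + 698 = 5806
container 10: 5806 + 698 = 6504
container 11: 6504 + 698 = 7202
container 12: 7202 + 698 = 7900
container 13: 7900 + 698 = 8598
container 14: 8598 + 698 = 9296
container 15: 9296 + 698 = 9994
container 16: 9994 + 698 = 10692
container 17: 10692 + 698 = 11390
container 18: 11390 + 698 = 12088
container 19: 12088 + 698 = 12786
container 20: 12786 + 698 = 13484
container 21: 13484 + 698 = 14182
container 22: 14182 + 698 = 14880
container 23: 14880 + 698 = 15578
container 24: 15578 + 698 = 16276
container 25: 16276 + 698 = 16974
container 26: 16974 + 698 = 17672
container 27: 17672 + 698 = 18370
container 28: 18370 + 698 = 19068
container 29: 19068 + 698 = 19766
container 30: 19766 + 698 = 20464
container 31: 20464 + 698 = 21162
container 32: 21162 + 698 = 21860

222, 920, 1618, 2316, 3014, 3712, 4410, 5108, 5806, 6504, 7202, 7900, 8598, 9296, 9994, 10692, 11390, 12088, 12786, 13484, 14182, 14880, 15578, 16276, 16974, 17672, 18370, 19068, 19766, 20464, 21162, 21860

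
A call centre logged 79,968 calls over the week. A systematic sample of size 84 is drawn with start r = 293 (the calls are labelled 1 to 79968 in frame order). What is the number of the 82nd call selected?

k = 79968/84 = 952
82nd selection = r + (82−1)·k = 293 + 81×952 = 293 + 77112 = 77405

77405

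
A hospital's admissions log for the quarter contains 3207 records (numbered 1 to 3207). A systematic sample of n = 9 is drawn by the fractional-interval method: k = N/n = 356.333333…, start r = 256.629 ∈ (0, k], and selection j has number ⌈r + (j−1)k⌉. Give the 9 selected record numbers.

257, 613, 970, 1326, 1682, 2039, 2395, 2751, 3108

j=1: r + 0k = 256.629 → ⌈·⌉ = 257
j=2: r + 1k = 612.962333… → ⌈·⌉ = 613
j=3: r + 2k = 969.295666… → ⌈·⌉ = 970
j=4: r + 3k = 1325.629 → ⌈·⌉ = 1326
j=5: r + 4k = 1681.962333… → ⌈·⌉ = 1682
j=6: r + 5k = 2038.295666… → ⌈·⌉ = 2039
j=7: r + 6k = 2394.629 → ⌈·⌉ = 2395
j=8: r + 7k = 2750.962333… → ⌈·⌉ = 2751
j=9: r + 8k = 3107.295666… → ⌈·⌉ = 3108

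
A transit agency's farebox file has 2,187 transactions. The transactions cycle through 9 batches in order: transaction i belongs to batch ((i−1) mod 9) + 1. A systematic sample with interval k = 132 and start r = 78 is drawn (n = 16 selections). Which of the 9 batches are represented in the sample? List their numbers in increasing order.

Consecutive selections differ by k = 132, so their batch numbers differ by 132 mod 9 = 6.
gcd(132, 9) = 3, so the sample visits 9/3 = 3 distinct residues mod 9.
Start 78 is batch 6; the batches hit are 3, 6, 9.

3, 6, 9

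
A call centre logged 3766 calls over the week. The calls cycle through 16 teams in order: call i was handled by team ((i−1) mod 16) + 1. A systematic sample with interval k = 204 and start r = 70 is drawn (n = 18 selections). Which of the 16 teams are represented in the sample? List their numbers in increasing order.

2, 6, 10, 14

Consecutive selections differ by k = 204, so their team numbers differ by 204 mod 16 = 12.
gcd(204, 16) = 4, so the sample visits 16/4 = 4 distinct residues mod 16.
Start 70 is team 6; the teams hit are 2, 6, 10, 14.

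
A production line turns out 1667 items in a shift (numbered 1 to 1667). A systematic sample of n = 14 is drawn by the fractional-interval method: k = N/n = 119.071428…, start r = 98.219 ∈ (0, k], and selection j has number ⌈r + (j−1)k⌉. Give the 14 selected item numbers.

99, 218, 337, 456, 575, 694, 813, 932, 1051, 1170, 1289, 1409, 1528, 1647

j=1: r + 0k = 98.219 → ⌈·⌉ = 99
j=2: r + 1k = 217.290428… → ⌈·⌉ = 218
j=3: r + 2k = 336.361857… → ⌈·⌉ = 337
j=4: r + 3k = 455.433285… → ⌈·⌉ = 456
j=5: r + 4k = 574.504714… → ⌈·⌉ = 575
j=6: r + 5k = 693.576142… → ⌈·⌉ = 694
j=7: r + 6k = 812.647571… → ⌈·⌉ = 813
j=8: r + 7k = 931.719 → ⌈·⌉ = 932
j=9: r + 8k = 1050.790428… → ⌈·⌉ = 1051
j=10: r + 9k = 1169.861857… → ⌈·⌉ = 1170
j=11: r + 10k = 1288.933285… → ⌈·⌉ = 1289
j=12: r + 11k = 1408.004714… → ⌈·⌉ = 1409
j=13: r + 12k = 1527.076142… → ⌈·⌉ = 1528
j=14: r + 13k = 1646.147571… → ⌈·⌉ = 1647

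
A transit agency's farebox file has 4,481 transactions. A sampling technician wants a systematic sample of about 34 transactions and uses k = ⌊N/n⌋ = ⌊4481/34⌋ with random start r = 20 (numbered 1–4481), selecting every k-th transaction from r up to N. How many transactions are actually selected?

k = ⌊4481/34⌋ = 131
Achieved size = ⌊(4481 − 20)/131⌋ + 1 = ⌊4461/131⌋ + 1 = 34 + 1 = 35
(last selection: 20 + 34×131 = 4474 ≤ 4481; next would be 4605 > 4481)

35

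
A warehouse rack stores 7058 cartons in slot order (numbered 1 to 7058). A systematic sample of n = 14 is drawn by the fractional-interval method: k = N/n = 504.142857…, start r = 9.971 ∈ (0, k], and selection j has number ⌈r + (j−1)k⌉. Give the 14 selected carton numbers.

10, 515, 1019, 1523, 2027, 2531, 3035, 3539, 4044, 4548, 5052, 5556, 6060, 6564

j=1: r + 0k = 9.971 → ⌈·⌉ = 10
j=2: r + 1k = 514.113857… → ⌈·⌉ = 515
j=3: r + 2k = 1018.256714… → ⌈·⌉ = 1019
j=4: r + 3k = 1522.399571… → ⌈·⌉ = 1523
j=5: r + 4k = 2026.542428… → ⌈·⌉ = 2027
j=6: r + 5k = 2530.685285… → ⌈·⌉ = 2531
j=7: r + 6k = 3034.828142… → ⌈·⌉ = 3035
j=8: r + 7k = 3538.971 → ⌈·⌉ = 3539
j=9: r + 8k = 4043.113857… → ⌈·⌉ = 4044
j=10: r + 9k = 4547.256714… → ⌈·⌉ = 4548
j=11: r + 10k = 5051.399571… → ⌈·⌉ = 5052
j=12: r + 11k = 5555.542428… → ⌈·⌉ = 5556
j=13: r + 12k = 6059.685285… → ⌈·⌉ = 6060
j=14: r + 13k = 6563.828142… → ⌈·⌉ = 6564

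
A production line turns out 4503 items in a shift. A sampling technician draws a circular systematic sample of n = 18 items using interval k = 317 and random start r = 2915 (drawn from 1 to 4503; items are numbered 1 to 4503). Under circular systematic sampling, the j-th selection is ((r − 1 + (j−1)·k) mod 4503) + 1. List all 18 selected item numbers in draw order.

2915, 3232, 3549, 3866, 4183, 4500, 314, 631, 948, 1265, 1582, 1899, 2216, 2533, 2850, 3167, 3484, 3801

Selection 1: 2915
Selection 2: 2915 + 317 = 3232
Selection 3: 3232 + 317 = 3549
Selection 4: 3549 + 317 = 3866
Selection 5: 3866 + 317 = 4183
Selection 6: 4183 + 317 = 4500
Selection 7: 4500 + 317 = 4817 → 4817 − 4503 = 314
Selection 8: 314 + 317 = 631
Selection 9: 631 + 317 = 948
Selection 10: 948 + 317 = 1265
Selection 11: 1265 + 317 = 1582
Selection 12: 1582 + 317 = 1899
Selection 13: 1899 + 317 = 2216
Selection 14: 2216 + 317 = 2533
Selection 15: 2533 + 317 = 2850
Selection 16: 2850 + 317 = 3167
Selection 17: 3167 + 317 = 3484
Selection 18: 3484 + 317 = 3801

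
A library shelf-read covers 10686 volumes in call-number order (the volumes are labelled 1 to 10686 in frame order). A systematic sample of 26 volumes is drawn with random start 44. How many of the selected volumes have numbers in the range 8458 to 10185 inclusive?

k = 10686/26 = 411
First selection ≥ 8458: 44 + ⌈(8458−44)/411⌉·411 = 44 + 21×411 = 8675
Last selection ≤ 10185: 44 + ⌊(10185−44)/411⌋·411 = 44 + 24×411 = 9908
Count = 24 − 21 + 1 = 4

4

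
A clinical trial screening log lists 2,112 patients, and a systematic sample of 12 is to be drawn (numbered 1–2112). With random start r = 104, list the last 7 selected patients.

984, 1160, 1336, 1512, 1688, 1864, 2040

k = N/n = 2112/12 = 176
6th selection = 104 + 5×176 = 984
7th: 984 + 176 = 1160
8th: 1160 + 176 = 1336
9th: 1336 + 176 = 1512
10th: 1512 + 176 = 1688
11th: 1688 + 176 = 1864
12th: 1864 + 176 = 2040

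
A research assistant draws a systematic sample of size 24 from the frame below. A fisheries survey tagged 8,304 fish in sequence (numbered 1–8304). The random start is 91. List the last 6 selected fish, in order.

k = N/n = 8304/24 = 346
19th selection = 91 + 18×346 = 6319
20th: 6319 + 346 = 6665
21st: 6665 + 346 = 7011
22nd: 7011 + 346 = 7357
23rd: 7357 + 346 = 7703
24th: 7703 + 346 = 8049

6319, 6665, 7011, 7357, 7703, 8049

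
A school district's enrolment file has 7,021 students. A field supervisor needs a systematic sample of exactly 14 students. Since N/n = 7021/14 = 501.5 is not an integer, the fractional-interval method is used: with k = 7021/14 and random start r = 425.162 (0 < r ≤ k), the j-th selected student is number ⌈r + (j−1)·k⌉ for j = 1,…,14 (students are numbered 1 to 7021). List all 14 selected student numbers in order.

j=1: r + 0k = 425.162 → ⌈·⌉ = 426
j=2: r + 1k = 926.662 → ⌈·⌉ = 927
j=3: r + 2k = 1428.162 → ⌈·⌉ = 1429
j=4: r + 3k = 1929.662 → ⌈·⌉ = 1930
j=5: r + 4k = 2431.162 → ⌈·⌉ = 2432
j=6: r + 5k = 2932.662 → ⌈·⌉ = 2933
j=7: r + 6k = 3434.162 → ⌈·⌉ = 3435
j=8: r + 7k = 3935.662 → ⌈·⌉ = 3936
j=9: r + 8k = 4437.162 → ⌈·⌉ = 4438
j=10: r + 9k = 4938.662 → ⌈·⌉ = 4939
j=11: r + 10k = 5440.162 → ⌈·⌉ = 5441
j=12: r + 11k = 5941.662 → ⌈·⌉ = 5942
j=13: r + 12k = 6443.162 → ⌈·⌉ = 6444
j=14: r + 13k = 6944.662 → ⌈·⌉ = 6945

426, 927, 1429, 1930, 2432, 2933, 3435, 3936, 4438, 4939, 5441, 5942, 6444, 6945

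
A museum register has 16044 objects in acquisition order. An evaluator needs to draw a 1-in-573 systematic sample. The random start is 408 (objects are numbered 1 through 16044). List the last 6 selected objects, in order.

23rd selection = 408 + 22×573 = 13014
24th: 13014 + 573 = 13587
25th: 13587 + 573 = 14160
26th: 14160 + 573 = 14733
27th: 14733 + 573 = 15306
28th: 15306 + 573 = 15879

13014, 13587, 14160, 14733, 15306, 15879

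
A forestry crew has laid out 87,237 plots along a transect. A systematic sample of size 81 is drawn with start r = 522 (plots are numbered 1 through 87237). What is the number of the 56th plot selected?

k = 87237/81 = 1077
56th selection = r + (56−1)·k = 522 + 55×1077 = 522 + 59235 = 59757

59757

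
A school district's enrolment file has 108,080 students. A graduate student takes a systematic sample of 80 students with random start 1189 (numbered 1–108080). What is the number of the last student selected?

k = 108080/80 = 1351
80th selection = r + (80−1)·k = 1189 + 79×1351 = 1189 + 106729 = 107918

107918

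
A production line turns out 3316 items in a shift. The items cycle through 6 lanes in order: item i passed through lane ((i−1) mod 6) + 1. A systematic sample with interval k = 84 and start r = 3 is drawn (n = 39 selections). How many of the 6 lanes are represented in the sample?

1

Consecutive selections differ by k = 84, so their lane numbers differ by 84 mod 6 = 0.
gcd(84, 6) = 6, so the sample visits 6/6 = 1 distinct residues mod 6.
Start 3 is lane 3; the lanes hit are 3.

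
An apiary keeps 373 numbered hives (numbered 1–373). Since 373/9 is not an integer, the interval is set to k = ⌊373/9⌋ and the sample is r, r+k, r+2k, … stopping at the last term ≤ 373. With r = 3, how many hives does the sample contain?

k = ⌊373/9⌋ = 41
Achieved size = ⌊(373 − 3)/41⌋ + 1 = ⌊370/41⌋ + 1 = 9 + 1 = 10
(last selection: 3 + 9×41 = 372 ≤ 373; next would be 413 > 373)

10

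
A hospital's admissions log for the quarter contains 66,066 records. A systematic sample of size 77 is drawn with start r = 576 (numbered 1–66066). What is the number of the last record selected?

k = 66066/77 = 858
77th selection = r + (77−1)·k = 576 + 76×858 = 576 + 65208 = 65784

65784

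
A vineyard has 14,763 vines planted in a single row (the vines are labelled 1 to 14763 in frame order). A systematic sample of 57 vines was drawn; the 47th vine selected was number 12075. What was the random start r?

161

k = 14763/57 = 259
r = 12075 − (47−1)×259 = 12075 − 11914 = 161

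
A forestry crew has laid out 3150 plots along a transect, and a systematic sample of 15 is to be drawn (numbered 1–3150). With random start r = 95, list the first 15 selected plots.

95, 305, 515, 725, 935, 1145, 1355, 1565, 1775, 1985, 2195, 2405, 2615, 2825, 3035

k = N/n = 3150/15 = 210
plot 1: 95
plot 2: 95 + 210 = 305
plot 3: 305 + 210 = 515
plot 4: 515 + 210 = 725
plot 5: 725 + 210 = 935
plot 6: 935 + 210 = 1145
plot 7: 1145 + 210 = 1355
plot 8: 1355 + 210 = 1565
plot 9: 1565 + 210 = 1775
plot 10: 1775 + 210 = 1985
plot 11: 1985 + 210 = 2195
plot 12: 2195 + 210 = 2405
plot 13: 2405 + 210 = 2615
plot 14: 2615 + 210 = 2825
plot 15: 2825 + 210 = 3035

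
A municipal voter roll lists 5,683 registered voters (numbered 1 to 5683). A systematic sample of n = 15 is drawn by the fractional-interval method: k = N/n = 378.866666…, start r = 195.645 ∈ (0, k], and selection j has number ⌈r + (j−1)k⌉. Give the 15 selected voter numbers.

j=1: r + 0k = 195.645 → ⌈·⌉ = 196
j=2: r + 1k = 574.511666… → ⌈·⌉ = 575
j=3: r + 2k = 953.378333… → ⌈·⌉ = 954
j=4: r + 3k = 1332.245 → ⌈·⌉ = 1333
j=5: r + 4k = 1711.111666… → ⌈·⌉ = 1712
j=6: r + 5k = 2089.978333… → ⌈·⌉ = 2090
j=7: r + 6k = 2468.845 → ⌈·⌉ = 2469
j=8: r + 7k = 2847.711666… → ⌈·⌉ = 2848
j=9: r + 8k = 3226.578333… → ⌈·⌉ = 3227
j=10: r + 9k = 3605.445 → ⌈·⌉ = 3606
j=11: r + 10k = 3984.311666… → ⌈·⌉ = 3985
j=12: r + 11k = 4363.178333… → ⌈·⌉ = 4364
j=13: r + 12k = 4742.045 → ⌈·⌉ = 4743
j=14: r + 13k = 5120.911666… → ⌈·⌉ = 5121
j=15: r + 14k = 5499.778333… → ⌈·⌉ = 5500

196, 575, 954, 1333, 1712, 2090, 2469, 2848, 3227, 3606, 3985, 4364, 4743, 5121, 5500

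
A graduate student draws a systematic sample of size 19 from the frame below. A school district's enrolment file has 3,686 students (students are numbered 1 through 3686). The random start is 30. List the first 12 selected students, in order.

30, 224, 418, 612, 806, 1000, 1194, 1388, 1582, 1776, 1970, 2164

k = N/n = 3686/19 = 194
student 1: 30
student 2: 30 + 194 = 224
student 3: 224 + 194 = 418
student 4: 418 + 194 = 612
student 5: 612 + 194 = 806
student 6: 806 + 194 = 1000
student 7: 1000 + 194 = 1194
student 8: 1194 + 194 = 1388
student 9: 1388 + 194 = 1582
student 10: 1582 + 194 = 1776
student 11: 1776 + 194 = 1970
student 12: 1970 + 194 = 2164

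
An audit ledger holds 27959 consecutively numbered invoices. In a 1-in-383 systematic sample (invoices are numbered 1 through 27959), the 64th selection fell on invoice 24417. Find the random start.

288

k = 383
r = 24417 − (64−1)×383 = 24417 − 24129 = 288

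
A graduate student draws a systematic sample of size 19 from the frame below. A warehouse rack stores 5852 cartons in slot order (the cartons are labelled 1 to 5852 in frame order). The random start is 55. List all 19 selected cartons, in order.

k = N/n = 5852/19 = 308
carton 1: 55
carton 2: 55 + 308 = 363
carton 3: 363 + 308 = 671
carton 4: 671 + 308 = 979
carton 5: 979 + 308 = 1287
carton 6: 1287 + 308 = 1595
carton 7: 1595 + 308 = 1903
carton 8: 1903 + 308 = 2211
carton 9: 2211 + 308 = 2519
carton 10: 2519 + 308 = 2827
carton 11: 2827 + 308 = 3135
carton 12: 3135 + 308 = 3443
carton 13: 3443 + 308 = 3751
carton 14: 3751 + 308 = 4059
carton 15: 4059 + 308 = 4367
carton 16: 4367 + 308 = 4675
carton 17: 4675 + 308 = 4983
carton 18: 4983 + 308 = 5291
carton 19: 5291 + 308 = 5599

55, 363, 671, 979, 1287, 1595, 1903, 2211, 2519, 2827, 3135, 3443, 3751, 4059, 4367, 4675, 4983, 5291, 5599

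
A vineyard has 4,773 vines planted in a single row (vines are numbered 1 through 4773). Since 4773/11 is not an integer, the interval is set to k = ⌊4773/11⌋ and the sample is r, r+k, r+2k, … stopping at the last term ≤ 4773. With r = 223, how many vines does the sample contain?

k = ⌊4773/11⌋ = 433
Achieved size = ⌊(4773 − 223)/433⌋ + 1 = ⌊4550/433⌋ + 1 = 10 + 1 = 11
(last selection: 223 + 10×433 = 4553 ≤ 4773; next would be 4986 > 4773)

11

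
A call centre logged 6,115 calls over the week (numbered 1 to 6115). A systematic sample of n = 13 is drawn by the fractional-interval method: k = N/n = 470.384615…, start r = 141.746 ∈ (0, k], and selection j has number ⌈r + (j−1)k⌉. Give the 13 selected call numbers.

j=1: r + 0k = 141.746 → ⌈·⌉ = 142
j=2: r + 1k = 612.130615… → ⌈·⌉ = 613
j=3: r + 2k = 1082.515230… → ⌈·⌉ = 1083
j=4: r + 3k = 1552.899846… → ⌈·⌉ = 1553
j=5: r + 4k = 2023.284461… → ⌈·⌉ = 2024
j=6: r + 5k = 2493.669076… → ⌈·⌉ = 2494
j=7: r + 6k = 2964.053692… → ⌈·⌉ = 2965
j=8: r + 7k = 3434.438307… → ⌈·⌉ = 3435
j=9: r + 8k = 3904.822923… → ⌈·⌉ = 3905
j=10: r + 9k = 4375.207538… → ⌈·⌉ = 4376
j=11: r + 10k = 4845.592153… → ⌈·⌉ = 4846
j=12: r + 11k = 5315.976769… → ⌈·⌉ = 5316
j=13: r + 12k = 5786.361384… → ⌈·⌉ = 5787

142, 613, 1083, 1553, 2024, 2494, 2965, 3435, 3905, 4376, 4846, 5316, 5787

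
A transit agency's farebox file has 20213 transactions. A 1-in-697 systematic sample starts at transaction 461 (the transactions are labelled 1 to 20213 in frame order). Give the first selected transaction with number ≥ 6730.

k = 697
Steps past start: ⌈(6730 − 461)/697⌉ = ⌈6269/697⌉ = 9
Selected transaction: 461 + 9×697 = 6734

6734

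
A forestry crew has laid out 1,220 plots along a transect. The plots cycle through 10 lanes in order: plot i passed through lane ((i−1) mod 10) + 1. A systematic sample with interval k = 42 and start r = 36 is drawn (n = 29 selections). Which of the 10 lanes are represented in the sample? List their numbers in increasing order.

Consecutive selections differ by k = 42, so their lane numbers differ by 42 mod 10 = 2.
gcd(42, 10) = 2, so the sample visits 10/2 = 5 distinct residues mod 10.
Start 36 is lane 6; the lanes hit are 2, 4, 6, 8, 10.

2, 4, 6, 8, 10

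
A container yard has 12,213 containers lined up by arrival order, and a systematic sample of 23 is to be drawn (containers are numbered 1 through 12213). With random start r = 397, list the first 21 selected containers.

k = N/n = 12213/23 = 531
container 1: 397
container 2: 397 + 531 = 928
container 3: 928 + 531 = 1459
container 4: 1459 + 531 = 1990
container 5: 1990 + 531 = 2521
container 6: 2521 + 531 = 3052
container 7: 3052 + 531 = 3583
container 8: 3583 + 531 = 4114
container 9: 4114 + 531 = 4645
container 10: 4645 + 531 = 5176
container 11: 5176 + 531 = 5707
container 12: 5707 + 531 = 6238
container 13: 6238 + 531 = 6769
container 14: 6769 + 531 = 7300
container 15: 7300 + 531 = 7831
container 16: 7831 + 531 = 8362
container 17: 8362 + 531 = 8893
container 18: 8893 + 531 = 9424
container 19: 9424 + 531 = 9955
container 20: 9955 + 531 = 10486
container 21: 10486 + 531 = 11017

397, 928, 1459, 1990, 2521, 3052, 3583, 4114, 4645, 5176, 5707, 6238, 6769, 7300, 7831, 8362, 8893, 9424, 9955, 10486, 11017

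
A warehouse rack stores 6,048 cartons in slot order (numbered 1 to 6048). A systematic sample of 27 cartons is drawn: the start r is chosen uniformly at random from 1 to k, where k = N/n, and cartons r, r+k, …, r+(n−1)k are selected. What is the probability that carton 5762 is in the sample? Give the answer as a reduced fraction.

k = 6048/27 = 224.
Carton 5762 is selected iff r ≡ 5762 (mod 224); exactly one such r in {1,…,224}.
Inclusion probability = 1/224.

1/224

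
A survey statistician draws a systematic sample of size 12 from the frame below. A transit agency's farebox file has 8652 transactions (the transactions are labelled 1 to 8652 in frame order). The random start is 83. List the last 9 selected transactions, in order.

2246, 2967, 3688, 4409, 5130, 5851, 6572, 7293, 8014

k = N/n = 8652/12 = 721
4th selection = 83 + 3×721 = 2246
5th: 2246 + 721 = 2967
6th: 2967 + 721 = 3688
7th: 3688 + 721 = 4409
8th: 4409 + 721 = 5130
9th: 5130 + 721 = 5851
10th: 5851 + 721 = 6572
11th: 6572 + 721 = 7293
12th: 7293 + 721 = 8014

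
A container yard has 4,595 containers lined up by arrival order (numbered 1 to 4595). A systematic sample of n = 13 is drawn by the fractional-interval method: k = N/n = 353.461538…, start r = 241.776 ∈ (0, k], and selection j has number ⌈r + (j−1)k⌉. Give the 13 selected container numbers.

242, 596, 949, 1303, 1656, 2010, 2363, 2717, 3070, 3423, 3777, 4130, 4484

j=1: r + 0k = 241.776 → ⌈·⌉ = 242
j=2: r + 1k = 595.237538… → ⌈·⌉ = 596
j=3: r + 2k = 948.699076… → ⌈·⌉ = 949
j=4: r + 3k = 1302.160615… → ⌈·⌉ = 1303
j=5: r + 4k = 1655.622153… → ⌈·⌉ = 1656
j=6: r + 5k = 2009.083692… → ⌈·⌉ = 2010
j=7: r + 6k = 2362.545230… → ⌈·⌉ = 2363
j=8: r + 7k = 2716.006769… → ⌈·⌉ = 2717
j=9: r + 8k = 3069.468307… → ⌈·⌉ = 3070
j=10: r + 9k = 3422.929846… → ⌈·⌉ = 3423
j=11: r + 10k = 3776.391384… → ⌈·⌉ = 3777
j=12: r + 11k = 4129.852923… → ⌈·⌉ = 4130
j=13: r + 12k = 4483.314461… → ⌈·⌉ = 4484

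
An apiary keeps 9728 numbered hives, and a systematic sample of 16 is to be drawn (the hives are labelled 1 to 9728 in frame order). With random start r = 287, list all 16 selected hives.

k = N/n = 9728/16 = 608
hive 1: 287
hive 2: 287 + 608 = 895
hive 3: 895 + 608 = 1503
hive 4: 1503 + 608 = 2111
hive 5: 2111 + 608 = 2719
hive 6: 2719 + 608 = 3327
hive 7: 3327 + 608 = 3935
hive 8: 3935 + 608 = 4543
hive 9: 4543 + 608 = 5151
hive 10: 5151 + 608 = 5759
hive 11: 5759 + 608 = 6367
hive 12: 6367 + 608 = 6975
hive 13: 6975 + 608 = 7583
hive 14: 7583 + 608 = 8191
hive 15: 8191 + 608 = 8799
hive 16: 8799 + 608 = 9407

287, 895, 1503, 2111, 2719, 3327, 3935, 4543, 5151, 5759, 6367, 6975, 7583, 8191, 8799, 9407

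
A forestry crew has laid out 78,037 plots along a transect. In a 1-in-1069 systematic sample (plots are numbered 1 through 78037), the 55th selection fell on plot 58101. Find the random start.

k = 1069
r = 58101 − (55−1)×1069 = 58101 − 57726 = 375

375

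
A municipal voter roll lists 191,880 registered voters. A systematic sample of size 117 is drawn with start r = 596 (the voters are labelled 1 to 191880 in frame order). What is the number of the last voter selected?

190836

k = 191880/117 = 1640
117th selection = r + (117−1)·k = 596 + 116×1640 = 596 + 190240 = 190836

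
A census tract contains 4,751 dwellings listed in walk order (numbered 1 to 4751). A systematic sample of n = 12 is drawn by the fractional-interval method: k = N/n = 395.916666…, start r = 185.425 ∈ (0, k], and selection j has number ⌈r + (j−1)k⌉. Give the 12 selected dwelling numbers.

186, 582, 978, 1374, 1770, 2166, 2561, 2957, 3353, 3749, 4145, 4541

j=1: r + 0k = 185.425 → ⌈·⌉ = 186
j=2: r + 1k = 581.341666… → ⌈·⌉ = 582
j=3: r + 2k = 977.258333… → ⌈·⌉ = 978
j=4: r + 3k = 1373.175 → ⌈·⌉ = 1374
j=5: r + 4k = 1769.091666… → ⌈·⌉ = 1770
j=6: r + 5k = 2165.008333… → ⌈·⌉ = 2166
j=7: r + 6k = 2560.925 → ⌈·⌉ = 2561
j=8: r + 7k = 2956.841666… → ⌈·⌉ = 2957
j=9: r + 8k = 3352.758333… → ⌈·⌉ = 3353
j=10: r + 9k = 3748.675 → ⌈·⌉ = 3749
j=11: r + 10k = 4144.591666… → ⌈·⌉ = 4145
j=12: r + 11k = 4540.508333… → ⌈·⌉ = 4541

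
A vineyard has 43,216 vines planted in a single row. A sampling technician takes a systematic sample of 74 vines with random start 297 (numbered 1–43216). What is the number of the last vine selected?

42929

k = 43216/74 = 584
74th selection = r + (74−1)·k = 297 + 73×584 = 297 + 42632 = 42929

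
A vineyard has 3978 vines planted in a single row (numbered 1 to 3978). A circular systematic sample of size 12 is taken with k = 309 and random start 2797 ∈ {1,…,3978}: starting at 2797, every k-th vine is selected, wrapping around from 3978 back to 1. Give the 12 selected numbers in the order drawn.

Selection 1: 2797
Selection 2: 2797 + 309 = 3106
Selection 3: 3106 + 309 = 3415
Selection 4: 3415 + 309 = 3724
Selection 5: 3724 + 309 = 4033 → 4033 − 3978 = 55
Selection 6: 55 + 309 = 364
Selection 7: 364 + 309 = 673
Selection 8: 673 + 309 = 982
Selection 9: 982 + 309 = 1291
Selection 10: 1291 + 309 = 1600
Selection 11: 1600 + 309 = 1909
Selection 12: 1909 + 309 = 2218

2797, 3106, 3415, 3724, 55, 364, 673, 982, 1291, 1600, 1909, 2218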